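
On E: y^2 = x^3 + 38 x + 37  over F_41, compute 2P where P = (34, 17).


Doubling: s = (3 x1^2 + a) / (2 y1)
s = (3*34^2 + 38) / (2*17) mod 41 = 38
x3 = s^2 - 2 x1 mod 41 = 38^2 - 2*34 = 23
y3 = s (x1 - x3) - y1 mod 41 = 38 * (34 - 23) - 17 = 32

2P = (23, 32)


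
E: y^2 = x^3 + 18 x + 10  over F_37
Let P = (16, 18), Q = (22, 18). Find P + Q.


P != Q, so use the chord formula.
s = (y2 - y1) / (x2 - x1) = (0) / (6) mod 37 = 0
x3 = s^2 - x1 - x2 mod 37 = 0^2 - 16 - 22 = 36
y3 = s (x1 - x3) - y1 mod 37 = 0 * (16 - 36) - 18 = 19

P + Q = (36, 19)


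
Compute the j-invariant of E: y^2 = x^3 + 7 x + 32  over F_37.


Delta = -16(4 a^3 + 27 b^2) mod 37 = 30
-1728 * (4 a)^3 = -1728 * (4*7)^3 mod 37 = 10
j = 10 * 30^(-1) mod 37 = 25

j = 25 (mod 37)


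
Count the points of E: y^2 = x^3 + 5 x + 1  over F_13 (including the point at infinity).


For each x in F_13, count y with y^2 = x^3 + 5 x + 1 mod 13:
  x = 0: RHS = 1, y in [1, 12]  -> 2 point(s)
  x = 3: RHS = 4, y in [2, 11]  -> 2 point(s)
  x = 6: RHS = 0, y in [0]  -> 1 point(s)
  x = 11: RHS = 9, y in [3, 10]  -> 2 point(s)
Affine points: 7. Add the point at infinity: total = 8.

#E(F_13) = 8


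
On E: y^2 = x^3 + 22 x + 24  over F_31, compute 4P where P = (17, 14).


k = 4 = 100_2 (binary, LSB first: 001)
Double-and-add from P = (17, 14):
  bit 0 = 0: acc unchanged = O
  bit 1 = 0: acc unchanged = O
  bit 2 = 1: acc = O + (15, 28) = (15, 28)

4P = (15, 28)


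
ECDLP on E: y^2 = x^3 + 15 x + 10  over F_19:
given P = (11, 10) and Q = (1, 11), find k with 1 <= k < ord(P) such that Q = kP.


Enumerate multiples of P until we hit Q = (1, 11):
  1P = (11, 10)
  2P = (1, 8)
  3P = (4, 18)
  4P = (15, 0)
  5P = (4, 1)
  6P = (1, 11)
Match found at i = 6.

k = 6


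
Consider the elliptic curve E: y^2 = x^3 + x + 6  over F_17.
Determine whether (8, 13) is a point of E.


Check whether y^2 = x^3 + 1 x + 6 (mod 17) for (x, y) = (8, 13).
LHS: y^2 = 13^2 mod 17 = 16
RHS: x^3 + 1 x + 6 = 8^3 + 1*8 + 6 mod 17 = 16
LHS = RHS

Yes, on the curve


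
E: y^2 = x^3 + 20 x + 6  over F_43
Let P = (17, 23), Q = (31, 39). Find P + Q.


P != Q, so use the chord formula.
s = (y2 - y1) / (x2 - x1) = (16) / (14) mod 43 = 38
x3 = s^2 - x1 - x2 mod 43 = 38^2 - 17 - 31 = 20
y3 = s (x1 - x3) - y1 mod 43 = 38 * (17 - 20) - 23 = 35

P + Q = (20, 35)


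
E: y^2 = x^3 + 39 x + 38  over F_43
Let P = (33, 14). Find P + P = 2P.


Doubling: s = (3 x1^2 + a) / (2 y1)
s = (3*33^2 + 39) / (2*14) mod 43 = 29
x3 = s^2 - 2 x1 mod 43 = 29^2 - 2*33 = 1
y3 = s (x1 - x3) - y1 mod 43 = 29 * (33 - 1) - 14 = 11

2P = (1, 11)


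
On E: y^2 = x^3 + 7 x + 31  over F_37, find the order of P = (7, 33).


Compute successive multiples of P until we hit O:
  1P = (7, 33)
  2P = (12, 17)
  3P = (9, 3)
  4P = (24, 0)
  5P = (9, 34)
  6P = (12, 20)
  7P = (7, 4)
  8P = O

ord(P) = 8


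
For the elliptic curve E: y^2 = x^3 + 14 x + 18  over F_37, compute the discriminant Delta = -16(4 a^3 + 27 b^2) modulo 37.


4 a^3 + 27 b^2 = 4*14^3 + 27*18^2 = 10976 + 8748 = 19724
Delta = -16 * (19724) = -315584
Delta mod 37 = 26

Delta = 26 (mod 37)


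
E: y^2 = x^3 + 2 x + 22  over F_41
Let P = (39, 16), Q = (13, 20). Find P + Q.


P != Q, so use the chord formula.
s = (y2 - y1) / (x2 - x1) = (4) / (15) mod 41 = 3
x3 = s^2 - x1 - x2 mod 41 = 3^2 - 39 - 13 = 39
y3 = s (x1 - x3) - y1 mod 41 = 3 * (39 - 39) - 16 = 25

P + Q = (39, 25)


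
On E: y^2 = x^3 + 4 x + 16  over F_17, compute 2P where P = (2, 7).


k = 2 = 10_2 (binary, LSB first: 01)
Double-and-add from P = (2, 7):
  bit 0 = 0: acc unchanged = O
  bit 1 = 1: acc = O + (15, 0) = (15, 0)

2P = (15, 0)


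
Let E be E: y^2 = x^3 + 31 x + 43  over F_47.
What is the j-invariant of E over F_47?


Delta = -16(4 a^3 + 27 b^2) mod 47 = 22
-1728 * (4 a)^3 = -1728 * (4*31)^3 mod 47 = 7
j = 7 * 22^(-1) mod 47 = 11

j = 11 (mod 47)


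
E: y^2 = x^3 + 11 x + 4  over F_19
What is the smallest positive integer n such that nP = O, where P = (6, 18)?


Compute successive multiples of P until we hit O:
  1P = (6, 18)
  2P = (18, 12)
  3P = (0, 17)
  4P = (3, 11)
  5P = (7, 5)
  6P = (4, 13)
  7P = (1, 4)
  8P = (13, 8)
  ... (continuing to 19P)
  19P = O

ord(P) = 19


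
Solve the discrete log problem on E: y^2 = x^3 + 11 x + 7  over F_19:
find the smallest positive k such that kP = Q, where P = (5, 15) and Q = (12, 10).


Enumerate multiples of P until we hit Q = (12, 10):
  1P = (5, 15)
  2P = (7, 16)
  3P = (12, 10)
Match found at i = 3.

k = 3


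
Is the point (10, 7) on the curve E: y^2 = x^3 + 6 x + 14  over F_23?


Check whether y^2 = x^3 + 6 x + 14 (mod 23) for (x, y) = (10, 7).
LHS: y^2 = 7^2 mod 23 = 3
RHS: x^3 + 6 x + 14 = 10^3 + 6*10 + 14 mod 23 = 16
LHS != RHS

No, not on the curve


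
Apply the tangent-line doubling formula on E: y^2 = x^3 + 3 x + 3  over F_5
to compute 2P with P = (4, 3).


Doubling: s = (3 x1^2 + a) / (2 y1)
s = (3*4^2 + 3) / (2*3) mod 5 = 1
x3 = s^2 - 2 x1 mod 5 = 1^2 - 2*4 = 3
y3 = s (x1 - x3) - y1 mod 5 = 1 * (4 - 3) - 3 = 3

2P = (3, 3)


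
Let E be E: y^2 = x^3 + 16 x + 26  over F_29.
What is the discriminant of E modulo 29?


4 a^3 + 27 b^2 = 4*16^3 + 27*26^2 = 16384 + 18252 = 34636
Delta = -16 * (34636) = -554176
Delta mod 29 = 14

Delta = 14 (mod 29)


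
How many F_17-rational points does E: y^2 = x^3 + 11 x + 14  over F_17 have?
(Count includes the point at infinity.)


For each x in F_17, count y with y^2 = x^3 + 11 x + 14 mod 17:
  x = 1: RHS = 9, y in [3, 14]  -> 2 point(s)
  x = 7: RHS = 9, y in [3, 14]  -> 2 point(s)
  x = 8: RHS = 2, y in [6, 11]  -> 2 point(s)
  x = 9: RHS = 9, y in [3, 14]  -> 2 point(s)
  x = 10: RHS = 2, y in [6, 11]  -> 2 point(s)
  x = 11: RHS = 4, y in [2, 15]  -> 2 point(s)
  x = 12: RHS = 4, y in [2, 15]  -> 2 point(s)
  x = 13: RHS = 8, y in [5, 12]  -> 2 point(s)
  x = 15: RHS = 1, y in [1, 16]  -> 2 point(s)
  x = 16: RHS = 2, y in [6, 11]  -> 2 point(s)
Affine points: 20. Add the point at infinity: total = 21.

#E(F_17) = 21


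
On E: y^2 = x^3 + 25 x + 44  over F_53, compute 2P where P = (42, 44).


Doubling: s = (3 x1^2 + a) / (2 y1)
s = (3*42^2 + 25) / (2*44) mod 53 = 2
x3 = s^2 - 2 x1 mod 53 = 2^2 - 2*42 = 26
y3 = s (x1 - x3) - y1 mod 53 = 2 * (42 - 26) - 44 = 41

2P = (26, 41)


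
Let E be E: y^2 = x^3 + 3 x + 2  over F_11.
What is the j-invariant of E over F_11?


Delta = -16(4 a^3 + 27 b^2) mod 11 = 9
-1728 * (4 a)^3 = -1728 * (4*3)^3 mod 11 = 10
j = 10 * 9^(-1) mod 11 = 6

j = 6 (mod 11)


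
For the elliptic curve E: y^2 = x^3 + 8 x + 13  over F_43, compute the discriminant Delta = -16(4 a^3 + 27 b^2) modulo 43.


4 a^3 + 27 b^2 = 4*8^3 + 27*13^2 = 2048 + 4563 = 6611
Delta = -16 * (6611) = -105776
Delta mod 43 = 4

Delta = 4 (mod 43)


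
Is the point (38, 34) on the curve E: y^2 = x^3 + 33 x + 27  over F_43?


Check whether y^2 = x^3 + 33 x + 27 (mod 43) for (x, y) = (38, 34).
LHS: y^2 = 34^2 mod 43 = 38
RHS: x^3 + 33 x + 27 = 38^3 + 33*38 + 27 mod 43 = 38
LHS = RHS

Yes, on the curve


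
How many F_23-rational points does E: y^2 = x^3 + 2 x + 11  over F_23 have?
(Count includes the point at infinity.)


For each x in F_23, count y with y^2 = x^3 + 2 x + 11 mod 23:
  x = 2: RHS = 0, y in [0]  -> 1 point(s)
  x = 5: RHS = 8, y in [10, 13]  -> 2 point(s)
  x = 6: RHS = 9, y in [3, 20]  -> 2 point(s)
  x = 7: RHS = 0, y in [0]  -> 1 point(s)
  x = 13: RHS = 3, y in [7, 16]  -> 2 point(s)
  x = 14: RHS = 0, y in [0]  -> 1 point(s)
  x = 15: RHS = 12, y in [9, 14]  -> 2 point(s)
  x = 17: RHS = 13, y in [6, 17]  -> 2 point(s)
  x = 19: RHS = 8, y in [10, 13]  -> 2 point(s)
  x = 20: RHS = 1, y in [1, 22]  -> 2 point(s)
  x = 22: RHS = 8, y in [10, 13]  -> 2 point(s)
Affine points: 19. Add the point at infinity: total = 20.

#E(F_23) = 20


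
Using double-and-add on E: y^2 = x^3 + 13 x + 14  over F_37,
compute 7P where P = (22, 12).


k = 7 = 111_2 (binary, LSB first: 111)
Double-and-add from P = (22, 12):
  bit 0 = 1: acc = O + (22, 12) = (22, 12)
  bit 1 = 1: acc = (22, 12) + (9, 3) = (31, 33)
  bit 2 = 1: acc = (31, 33) + (10, 16) = (23, 14)

7P = (23, 14)


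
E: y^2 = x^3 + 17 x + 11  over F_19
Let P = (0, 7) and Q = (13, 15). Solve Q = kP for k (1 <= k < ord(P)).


Enumerate multiples of P until we hit Q = (13, 15):
  1P = (0, 7)
  2P = (7, 13)
  3P = (17, 11)
  4P = (6, 5)
  5P = (11, 3)
  6P = (13, 15)
Match found at i = 6.

k = 6


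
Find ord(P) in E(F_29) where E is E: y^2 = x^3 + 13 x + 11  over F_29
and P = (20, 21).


Compute successive multiples of P until we hit O:
  1P = (20, 21)
  2P = (13, 12)
  3P = (16, 9)
  4P = (2, 4)
  5P = (1, 5)
  6P = (21, 27)
  7P = (24, 13)
  8P = (18, 4)
  ... (continuing to 25P)
  25P = O

ord(P) = 25


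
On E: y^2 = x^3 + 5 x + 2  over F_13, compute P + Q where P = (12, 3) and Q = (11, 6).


P != Q, so use the chord formula.
s = (y2 - y1) / (x2 - x1) = (3) / (12) mod 13 = 10
x3 = s^2 - x1 - x2 mod 13 = 10^2 - 12 - 11 = 12
y3 = s (x1 - x3) - y1 mod 13 = 10 * (12 - 12) - 3 = 10

P + Q = (12, 10)


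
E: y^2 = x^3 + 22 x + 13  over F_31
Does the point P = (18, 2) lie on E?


Check whether y^2 = x^3 + 22 x + 13 (mod 31) for (x, y) = (18, 2).
LHS: y^2 = 2^2 mod 31 = 4
RHS: x^3 + 22 x + 13 = 18^3 + 22*18 + 13 mod 31 = 10
LHS != RHS

No, not on the curve


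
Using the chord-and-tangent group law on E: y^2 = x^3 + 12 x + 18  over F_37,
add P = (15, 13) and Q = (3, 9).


P != Q, so use the chord formula.
s = (y2 - y1) / (x2 - x1) = (33) / (25) mod 37 = 25
x3 = s^2 - x1 - x2 mod 37 = 25^2 - 15 - 3 = 15
y3 = s (x1 - x3) - y1 mod 37 = 25 * (15 - 15) - 13 = 24

P + Q = (15, 24)


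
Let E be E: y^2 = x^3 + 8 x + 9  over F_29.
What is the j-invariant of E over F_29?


Delta = -16(4 a^3 + 27 b^2) mod 29 = 13
-1728 * (4 a)^3 = -1728 * (4*8)^3 mod 29 = 5
j = 5 * 13^(-1) mod 29 = 16

j = 16 (mod 29)


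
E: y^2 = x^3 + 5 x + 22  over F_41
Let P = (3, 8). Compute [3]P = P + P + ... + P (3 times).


k = 3 = 11_2 (binary, LSB first: 11)
Double-and-add from P = (3, 8):
  bit 0 = 1: acc = O + (3, 8) = (3, 8)
  bit 1 = 1: acc = (3, 8) + (39, 2) = (7, 20)

3P = (7, 20)


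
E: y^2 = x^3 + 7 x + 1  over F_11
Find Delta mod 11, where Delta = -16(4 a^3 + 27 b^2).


4 a^3 + 27 b^2 = 4*7^3 + 27*1^2 = 1372 + 27 = 1399
Delta = -16 * (1399) = -22384
Delta mod 11 = 1

Delta = 1 (mod 11)


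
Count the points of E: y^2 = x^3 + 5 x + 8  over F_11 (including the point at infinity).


For each x in F_11, count y with y^2 = x^3 + 5 x + 8 mod 11:
  x = 1: RHS = 3, y in [5, 6]  -> 2 point(s)
  x = 2: RHS = 4, y in [2, 9]  -> 2 point(s)
  x = 4: RHS = 4, y in [2, 9]  -> 2 point(s)
  x = 5: RHS = 4, y in [2, 9]  -> 2 point(s)
  x = 6: RHS = 1, y in [1, 10]  -> 2 point(s)
  x = 7: RHS = 1, y in [1, 10]  -> 2 point(s)
  x = 9: RHS = 1, y in [1, 10]  -> 2 point(s)
Affine points: 14. Add the point at infinity: total = 15.

#E(F_11) = 15


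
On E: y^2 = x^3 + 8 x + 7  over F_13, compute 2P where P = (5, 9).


Doubling: s = (3 x1^2 + a) / (2 y1)
s = (3*5^2 + 8) / (2*9) mod 13 = 1
x3 = s^2 - 2 x1 mod 13 = 1^2 - 2*5 = 4
y3 = s (x1 - x3) - y1 mod 13 = 1 * (5 - 4) - 9 = 5

2P = (4, 5)


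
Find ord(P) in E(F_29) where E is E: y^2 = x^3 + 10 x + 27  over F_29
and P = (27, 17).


Compute successive multiples of P until we hit O:
  1P = (27, 17)
  2P = (28, 25)
  3P = (9, 11)
  4P = (6, 19)
  5P = (16, 22)
  6P = (20, 22)
  7P = (5, 17)
  8P = (26, 12)
  ... (continuing to 32P)
  32P = O

ord(P) = 32


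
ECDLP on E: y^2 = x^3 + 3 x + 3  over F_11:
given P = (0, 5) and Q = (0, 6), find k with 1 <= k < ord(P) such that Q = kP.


Enumerate multiples of P until we hit Q = (0, 6):
  1P = (0, 5)
  2P = (9, 0)
  3P = (0, 6)
Match found at i = 3.

k = 3


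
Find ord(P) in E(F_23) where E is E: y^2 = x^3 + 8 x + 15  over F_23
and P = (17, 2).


Compute successive multiples of P until we hit O:
  1P = (17, 2)
  2P = (2, 19)
  3P = (6, 7)
  4P = (8, 19)
  5P = (1, 1)
  6P = (13, 4)
  7P = (22, 12)
  8P = (11, 10)
  ... (continuing to 18P)
  18P = O

ord(P) = 18


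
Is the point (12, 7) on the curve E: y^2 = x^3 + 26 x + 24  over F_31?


Check whether y^2 = x^3 + 26 x + 24 (mod 31) for (x, y) = (12, 7).
LHS: y^2 = 7^2 mod 31 = 18
RHS: x^3 + 26 x + 24 = 12^3 + 26*12 + 24 mod 31 = 18
LHS = RHS

Yes, on the curve


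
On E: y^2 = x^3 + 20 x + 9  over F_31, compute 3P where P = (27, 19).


k = 3 = 11_2 (binary, LSB first: 11)
Double-and-add from P = (27, 19):
  bit 0 = 1: acc = O + (27, 19) = (27, 19)
  bit 1 = 1: acc = (27, 19) + (10, 0) = (27, 12)

3P = (27, 12)


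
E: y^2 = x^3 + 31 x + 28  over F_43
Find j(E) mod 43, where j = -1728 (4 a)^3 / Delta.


Delta = -16(4 a^3 + 27 b^2) mod 43 = 19
-1728 * (4 a)^3 = -1728 * (4*31)^3 mod 43 = 11
j = 11 * 19^(-1) mod 43 = 30

j = 30 (mod 43)


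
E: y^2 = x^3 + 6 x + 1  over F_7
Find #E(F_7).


For each x in F_7, count y with y^2 = x^3 + 6 x + 1 mod 7:
  x = 0: RHS = 1, y in [1, 6]  -> 2 point(s)
  x = 1: RHS = 1, y in [1, 6]  -> 2 point(s)
  x = 2: RHS = 0, y in [0]  -> 1 point(s)
  x = 3: RHS = 4, y in [2, 5]  -> 2 point(s)
  x = 5: RHS = 2, y in [3, 4]  -> 2 point(s)
  x = 6: RHS = 1, y in [1, 6]  -> 2 point(s)
Affine points: 11. Add the point at infinity: total = 12.

#E(F_7) = 12


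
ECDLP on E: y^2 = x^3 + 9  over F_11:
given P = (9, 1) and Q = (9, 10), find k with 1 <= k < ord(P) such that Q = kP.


Enumerate multiples of P until we hit Q = (9, 10):
  1P = (9, 1)
  2P = (7, 0)
  3P = (9, 10)
Match found at i = 3.

k = 3


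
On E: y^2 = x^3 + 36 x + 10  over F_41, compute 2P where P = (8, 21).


Doubling: s = (3 x1^2 + a) / (2 y1)
s = (3*8^2 + 36) / (2*21) mod 41 = 23
x3 = s^2 - 2 x1 mod 41 = 23^2 - 2*8 = 21
y3 = s (x1 - x3) - y1 mod 41 = 23 * (8 - 21) - 21 = 8

2P = (21, 8)


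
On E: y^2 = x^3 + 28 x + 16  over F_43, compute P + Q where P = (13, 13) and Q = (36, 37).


P != Q, so use the chord formula.
s = (y2 - y1) / (x2 - x1) = (24) / (23) mod 43 = 16
x3 = s^2 - x1 - x2 mod 43 = 16^2 - 13 - 36 = 35
y3 = s (x1 - x3) - y1 mod 43 = 16 * (13 - 35) - 13 = 22

P + Q = (35, 22)


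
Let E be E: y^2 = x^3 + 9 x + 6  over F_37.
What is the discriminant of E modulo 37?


4 a^3 + 27 b^2 = 4*9^3 + 27*6^2 = 2916 + 972 = 3888
Delta = -16 * (3888) = -62208
Delta mod 37 = 26

Delta = 26 (mod 37)


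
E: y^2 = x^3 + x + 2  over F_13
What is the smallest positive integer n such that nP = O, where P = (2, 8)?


Compute successive multiples of P until we hit O:
  1P = (2, 8)
  2P = (9, 5)
  3P = (12, 0)
  4P = (9, 8)
  5P = (2, 5)
  6P = O

ord(P) = 6


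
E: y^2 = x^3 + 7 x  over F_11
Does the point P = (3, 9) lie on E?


Check whether y^2 = x^3 + 7 x + 0 (mod 11) for (x, y) = (3, 9).
LHS: y^2 = 9^2 mod 11 = 4
RHS: x^3 + 7 x + 0 = 3^3 + 7*3 + 0 mod 11 = 4
LHS = RHS

Yes, on the curve


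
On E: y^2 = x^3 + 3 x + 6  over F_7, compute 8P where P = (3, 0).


k = 8 = 1000_2 (binary, LSB first: 0001)
Double-and-add from P = (3, 0):
  bit 0 = 0: acc unchanged = O
  bit 1 = 0: acc unchanged = O
  bit 2 = 0: acc unchanged = O
  bit 3 = 1: acc = O + O = O

8P = O


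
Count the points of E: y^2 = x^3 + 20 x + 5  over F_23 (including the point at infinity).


For each x in F_23, count y with y^2 = x^3 + 20 x + 5 mod 23:
  x = 1: RHS = 3, y in [7, 16]  -> 2 point(s)
  x = 3: RHS = 0, y in [0]  -> 1 point(s)
  x = 5: RHS = 0, y in [0]  -> 1 point(s)
  x = 10: RHS = 9, y in [3, 20]  -> 2 point(s)
  x = 12: RHS = 18, y in [8, 15]  -> 2 point(s)
  x = 13: RHS = 1, y in [1, 22]  -> 2 point(s)
  x = 14: RHS = 16, y in [4, 19]  -> 2 point(s)
  x = 15: RHS = 0, y in [0]  -> 1 point(s)
  x = 21: RHS = 3, y in [7, 16]  -> 2 point(s)
Affine points: 15. Add the point at infinity: total = 16.

#E(F_23) = 16


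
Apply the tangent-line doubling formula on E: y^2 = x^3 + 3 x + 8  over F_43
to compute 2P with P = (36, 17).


Doubling: s = (3 x1^2 + a) / (2 y1)
s = (3*36^2 + 3) / (2*17) mod 43 = 12
x3 = s^2 - 2 x1 mod 43 = 12^2 - 2*36 = 29
y3 = s (x1 - x3) - y1 mod 43 = 12 * (36 - 29) - 17 = 24

2P = (29, 24)


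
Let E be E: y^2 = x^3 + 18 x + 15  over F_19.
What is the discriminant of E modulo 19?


4 a^3 + 27 b^2 = 4*18^3 + 27*15^2 = 23328 + 6075 = 29403
Delta = -16 * (29403) = -470448
Delta mod 19 = 11

Delta = 11 (mod 19)


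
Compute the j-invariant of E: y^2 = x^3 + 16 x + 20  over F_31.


Delta = -16(4 a^3 + 27 b^2) mod 31 = 17
-1728 * (4 a)^3 = -1728 * (4*16)^3 mod 31 = 2
j = 2 * 17^(-1) mod 31 = 22

j = 22 (mod 31)


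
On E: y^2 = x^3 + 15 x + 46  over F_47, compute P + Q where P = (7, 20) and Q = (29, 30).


P != Q, so use the chord formula.
s = (y2 - y1) / (x2 - x1) = (10) / (22) mod 47 = 9
x3 = s^2 - x1 - x2 mod 47 = 9^2 - 7 - 29 = 45
y3 = s (x1 - x3) - y1 mod 47 = 9 * (7 - 45) - 20 = 14

P + Q = (45, 14)


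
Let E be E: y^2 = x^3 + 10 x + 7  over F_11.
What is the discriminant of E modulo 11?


4 a^3 + 27 b^2 = 4*10^3 + 27*7^2 = 4000 + 1323 = 5323
Delta = -16 * (5323) = -85168
Delta mod 11 = 5

Delta = 5 (mod 11)


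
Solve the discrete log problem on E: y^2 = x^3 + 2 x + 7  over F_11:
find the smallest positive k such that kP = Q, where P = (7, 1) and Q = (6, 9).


Enumerate multiples of P until we hit Q = (6, 9):
  1P = (7, 1)
  2P = (6, 2)
  3P = (10, 2)
  4P = (10, 9)
  5P = (6, 9)
Match found at i = 5.

k = 5


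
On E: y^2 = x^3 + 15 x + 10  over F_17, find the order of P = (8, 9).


Compute successive multiples of P until we hit O:
  1P = (8, 9)
  2P = (10, 2)
  3P = (7, 13)
  4P = (1, 14)
  5P = (4, 10)
  6P = (4, 7)
  7P = (1, 3)
  8P = (7, 4)
  ... (continuing to 11P)
  11P = O

ord(P) = 11


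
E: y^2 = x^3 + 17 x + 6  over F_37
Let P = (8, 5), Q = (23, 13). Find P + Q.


P != Q, so use the chord formula.
s = (y2 - y1) / (x2 - x1) = (8) / (15) mod 37 = 3
x3 = s^2 - x1 - x2 mod 37 = 3^2 - 8 - 23 = 15
y3 = s (x1 - x3) - y1 mod 37 = 3 * (8 - 15) - 5 = 11

P + Q = (15, 11)


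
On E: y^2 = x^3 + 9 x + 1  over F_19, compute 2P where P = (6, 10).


Doubling: s = (3 x1^2 + a) / (2 y1)
s = (3*6^2 + 9) / (2*10) mod 19 = 3
x3 = s^2 - 2 x1 mod 19 = 3^2 - 2*6 = 16
y3 = s (x1 - x3) - y1 mod 19 = 3 * (6 - 16) - 10 = 17

2P = (16, 17)


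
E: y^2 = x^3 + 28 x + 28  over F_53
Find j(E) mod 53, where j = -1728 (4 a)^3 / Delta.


Delta = -16(4 a^3 + 27 b^2) mod 53 = 31
-1728 * (4 a)^3 = -1728 * (4*28)^3 mod 53 = 31
j = 31 * 31^(-1) mod 53 = 1

j = 1 (mod 53)


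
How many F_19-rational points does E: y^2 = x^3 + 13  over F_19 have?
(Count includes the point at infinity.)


For each x in F_19, count y with y^2 = x^3 + 0 x + 13 mod 19:
  x = 4: RHS = 1, y in [1, 18]  -> 2 point(s)
  x = 5: RHS = 5, y in [9, 10]  -> 2 point(s)
  x = 6: RHS = 1, y in [1, 18]  -> 2 point(s)
  x = 9: RHS = 1, y in [1, 18]  -> 2 point(s)
  x = 10: RHS = 6, y in [5, 14]  -> 2 point(s)
  x = 13: RHS = 6, y in [5, 14]  -> 2 point(s)
  x = 15: RHS = 6, y in [5, 14]  -> 2 point(s)
  x = 16: RHS = 5, y in [9, 10]  -> 2 point(s)
  x = 17: RHS = 5, y in [9, 10]  -> 2 point(s)
Affine points: 18. Add the point at infinity: total = 19.

#E(F_19) = 19


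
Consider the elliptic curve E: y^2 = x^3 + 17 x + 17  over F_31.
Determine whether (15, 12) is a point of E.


Check whether y^2 = x^3 + 17 x + 17 (mod 31) for (x, y) = (15, 12).
LHS: y^2 = 12^2 mod 31 = 20
RHS: x^3 + 17 x + 17 = 15^3 + 17*15 + 17 mod 31 = 20
LHS = RHS

Yes, on the curve


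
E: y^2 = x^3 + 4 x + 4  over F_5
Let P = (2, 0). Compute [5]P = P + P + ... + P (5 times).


k = 5 = 101_2 (binary, LSB first: 101)
Double-and-add from P = (2, 0):
  bit 0 = 1: acc = O + (2, 0) = (2, 0)
  bit 1 = 0: acc unchanged = (2, 0)
  bit 2 = 1: acc = (2, 0) + O = (2, 0)

5P = (2, 0)


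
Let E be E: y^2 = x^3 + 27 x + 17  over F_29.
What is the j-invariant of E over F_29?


Delta = -16(4 a^3 + 27 b^2) mod 29 = 16
-1728 * (4 a)^3 = -1728 * (4*27)^3 mod 29 = 4
j = 4 * 16^(-1) mod 29 = 22

j = 22 (mod 29)


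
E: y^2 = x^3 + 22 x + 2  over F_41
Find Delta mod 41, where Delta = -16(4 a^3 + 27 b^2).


4 a^3 + 27 b^2 = 4*22^3 + 27*2^2 = 42592 + 108 = 42700
Delta = -16 * (42700) = -683200
Delta mod 41 = 24

Delta = 24 (mod 41)


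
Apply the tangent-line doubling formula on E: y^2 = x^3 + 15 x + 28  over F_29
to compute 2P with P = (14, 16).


Doubling: s = (3 x1^2 + a) / (2 y1)
s = (3*14^2 + 15) / (2*16) mod 29 = 27
x3 = s^2 - 2 x1 mod 29 = 27^2 - 2*14 = 5
y3 = s (x1 - x3) - y1 mod 29 = 27 * (14 - 5) - 16 = 24

2P = (5, 24)


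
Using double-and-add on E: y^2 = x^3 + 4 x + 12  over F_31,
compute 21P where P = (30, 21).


k = 21 = 10101_2 (binary, LSB first: 10101)
Double-and-add from P = (30, 21):
  bit 0 = 1: acc = O + (30, 21) = (30, 21)
  bit 1 = 0: acc unchanged = (30, 21)
  bit 2 = 1: acc = (30, 21) + (9, 23) = (28, 29)
  bit 3 = 0: acc unchanged = (28, 29)
  bit 4 = 1: acc = (28, 29) + (2, 11) = (9, 8)

21P = (9, 8)


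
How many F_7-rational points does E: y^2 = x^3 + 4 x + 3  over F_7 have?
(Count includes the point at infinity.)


For each x in F_7, count y with y^2 = x^3 + 4 x + 3 mod 7:
  x = 1: RHS = 1, y in [1, 6]  -> 2 point(s)
  x = 3: RHS = 0, y in [0]  -> 1 point(s)
  x = 5: RHS = 1, y in [1, 6]  -> 2 point(s)
Affine points: 5. Add the point at infinity: total = 6.

#E(F_7) = 6


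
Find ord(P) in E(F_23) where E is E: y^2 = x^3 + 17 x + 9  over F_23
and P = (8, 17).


Compute successive multiples of P until we hit O:
  1P = (8, 17)
  2P = (0, 20)
  3P = (4, 16)
  4P = (1, 2)
  5P = (20, 0)
  6P = (1, 21)
  7P = (4, 7)
  8P = (0, 3)
  ... (continuing to 10P)
  10P = O

ord(P) = 10


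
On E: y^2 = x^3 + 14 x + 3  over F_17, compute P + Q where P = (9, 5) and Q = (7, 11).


P != Q, so use the chord formula.
s = (y2 - y1) / (x2 - x1) = (6) / (15) mod 17 = 14
x3 = s^2 - x1 - x2 mod 17 = 14^2 - 9 - 7 = 10
y3 = s (x1 - x3) - y1 mod 17 = 14 * (9 - 10) - 5 = 15

P + Q = (10, 15)


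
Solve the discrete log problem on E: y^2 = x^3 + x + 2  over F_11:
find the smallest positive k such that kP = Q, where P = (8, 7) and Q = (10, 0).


Enumerate multiples of P until we hit Q = (10, 0):
  1P = (8, 7)
  2P = (10, 0)
Match found at i = 2.

k = 2


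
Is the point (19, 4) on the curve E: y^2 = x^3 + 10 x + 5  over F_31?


Check whether y^2 = x^3 + 10 x + 5 (mod 31) for (x, y) = (19, 4).
LHS: y^2 = 4^2 mod 31 = 16
RHS: x^3 + 10 x + 5 = 19^3 + 10*19 + 5 mod 31 = 17
LHS != RHS

No, not on the curve


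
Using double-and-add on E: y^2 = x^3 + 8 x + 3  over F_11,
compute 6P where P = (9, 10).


k = 6 = 110_2 (binary, LSB first: 011)
Double-and-add from P = (9, 10):
  bit 0 = 0: acc unchanged = O
  bit 1 = 1: acc = O + (5, 5) = (5, 5)
  bit 2 = 1: acc = (5, 5) + (4, 0) = (5, 6)

6P = (5, 6)


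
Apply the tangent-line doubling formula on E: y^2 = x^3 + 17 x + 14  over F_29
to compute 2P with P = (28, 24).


Doubling: s = (3 x1^2 + a) / (2 y1)
s = (3*28^2 + 17) / (2*24) mod 29 = 27
x3 = s^2 - 2 x1 mod 29 = 27^2 - 2*28 = 6
y3 = s (x1 - x3) - y1 mod 29 = 27 * (28 - 6) - 24 = 19

2P = (6, 19)


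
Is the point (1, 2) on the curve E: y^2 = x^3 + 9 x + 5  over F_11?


Check whether y^2 = x^3 + 9 x + 5 (mod 11) for (x, y) = (1, 2).
LHS: y^2 = 2^2 mod 11 = 4
RHS: x^3 + 9 x + 5 = 1^3 + 9*1 + 5 mod 11 = 4
LHS = RHS

Yes, on the curve


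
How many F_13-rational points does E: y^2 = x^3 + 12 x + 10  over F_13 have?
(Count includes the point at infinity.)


For each x in F_13, count y with y^2 = x^3 + 12 x + 10 mod 13:
  x = 0: RHS = 10, y in [6, 7]  -> 2 point(s)
  x = 1: RHS = 10, y in [6, 7]  -> 2 point(s)
  x = 2: RHS = 3, y in [4, 9]  -> 2 point(s)
  x = 5: RHS = 0, y in [0]  -> 1 point(s)
  x = 6: RHS = 12, y in [5, 8]  -> 2 point(s)
  x = 10: RHS = 12, y in [5, 8]  -> 2 point(s)
  x = 11: RHS = 4, y in [2, 11]  -> 2 point(s)
  x = 12: RHS = 10, y in [6, 7]  -> 2 point(s)
Affine points: 15. Add the point at infinity: total = 16.

#E(F_13) = 16


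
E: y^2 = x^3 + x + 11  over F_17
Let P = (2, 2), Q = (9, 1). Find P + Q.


P != Q, so use the chord formula.
s = (y2 - y1) / (x2 - x1) = (16) / (7) mod 17 = 12
x3 = s^2 - x1 - x2 mod 17 = 12^2 - 2 - 9 = 14
y3 = s (x1 - x3) - y1 mod 17 = 12 * (2 - 14) - 2 = 7

P + Q = (14, 7)


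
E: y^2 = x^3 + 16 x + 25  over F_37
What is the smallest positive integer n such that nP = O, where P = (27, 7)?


Compute successive multiples of P until we hit O:
  1P = (27, 7)
  2P = (16, 14)
  3P = (10, 36)
  4P = (12, 24)
  5P = (8, 6)
  6P = (6, 35)
  7P = (14, 25)
  8P = (22, 6)
  ... (continuing to 41P)
  41P = O

ord(P) = 41


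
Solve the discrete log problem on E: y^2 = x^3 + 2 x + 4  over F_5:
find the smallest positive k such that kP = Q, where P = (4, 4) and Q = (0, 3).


Enumerate multiples of P until we hit Q = (0, 3):
  1P = (4, 4)
  2P = (2, 1)
  3P = (0, 2)
  4P = (0, 3)
Match found at i = 4.

k = 4


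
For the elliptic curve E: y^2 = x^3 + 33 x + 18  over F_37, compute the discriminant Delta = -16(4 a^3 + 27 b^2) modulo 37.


4 a^3 + 27 b^2 = 4*33^3 + 27*18^2 = 143748 + 8748 = 152496
Delta = -16 * (152496) = -2439936
Delta mod 37 = 29

Delta = 29 (mod 37)


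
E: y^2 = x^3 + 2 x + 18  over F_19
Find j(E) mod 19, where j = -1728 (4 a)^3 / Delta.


Delta = -16(4 a^3 + 27 b^2) mod 19 = 6
-1728 * (4 a)^3 = -1728 * (4*2)^3 mod 19 = 18
j = 18 * 6^(-1) mod 19 = 3

j = 3 (mod 19)


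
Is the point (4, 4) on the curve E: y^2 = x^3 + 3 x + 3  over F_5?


Check whether y^2 = x^3 + 3 x + 3 (mod 5) for (x, y) = (4, 4).
LHS: y^2 = 4^2 mod 5 = 1
RHS: x^3 + 3 x + 3 = 4^3 + 3*4 + 3 mod 5 = 4
LHS != RHS

No, not on the curve


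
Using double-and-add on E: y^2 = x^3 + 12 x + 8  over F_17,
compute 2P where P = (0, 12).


k = 2 = 10_2 (binary, LSB first: 01)
Double-and-add from P = (0, 12):
  bit 0 = 0: acc unchanged = O
  bit 1 = 1: acc = O + (13, 7) = (13, 7)

2P = (13, 7)


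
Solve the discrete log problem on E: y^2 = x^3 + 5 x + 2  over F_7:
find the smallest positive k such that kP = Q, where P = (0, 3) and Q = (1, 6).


Enumerate multiples of P until we hit Q = (1, 6):
  1P = (0, 3)
  2P = (4, 3)
  3P = (3, 4)
  4P = (1, 6)
Match found at i = 4.

k = 4


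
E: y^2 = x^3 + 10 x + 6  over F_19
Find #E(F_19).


For each x in F_19, count y with y^2 = x^3 + 10 x + 6 mod 19:
  x = 0: RHS = 6, y in [5, 14]  -> 2 point(s)
  x = 1: RHS = 17, y in [6, 13]  -> 2 point(s)
  x = 3: RHS = 6, y in [5, 14]  -> 2 point(s)
  x = 6: RHS = 16, y in [4, 15]  -> 2 point(s)
  x = 7: RHS = 1, y in [1, 18]  -> 2 point(s)
  x = 8: RHS = 9, y in [3, 16]  -> 2 point(s)
  x = 10: RHS = 4, y in [2, 17]  -> 2 point(s)
  x = 12: RHS = 11, y in [7, 12]  -> 2 point(s)
  x = 15: RHS = 16, y in [4, 15]  -> 2 point(s)
  x = 16: RHS = 6, y in [5, 14]  -> 2 point(s)
  x = 17: RHS = 16, y in [4, 15]  -> 2 point(s)
Affine points: 22. Add the point at infinity: total = 23.

#E(F_19) = 23


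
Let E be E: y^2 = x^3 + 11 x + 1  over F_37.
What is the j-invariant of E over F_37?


Delta = -16(4 a^3 + 27 b^2) mod 37 = 2
-1728 * (4 a)^3 = -1728 * (4*11)^3 mod 37 = 36
j = 36 * 2^(-1) mod 37 = 18

j = 18 (mod 37)


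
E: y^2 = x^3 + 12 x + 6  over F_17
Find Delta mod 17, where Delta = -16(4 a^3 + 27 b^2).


4 a^3 + 27 b^2 = 4*12^3 + 27*6^2 = 6912 + 972 = 7884
Delta = -16 * (7884) = -126144
Delta mod 17 = 13

Delta = 13 (mod 17)


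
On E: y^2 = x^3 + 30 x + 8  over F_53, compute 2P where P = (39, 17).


Doubling: s = (3 x1^2 + a) / (2 y1)
s = (3*39^2 + 30) / (2*17) mod 53 = 40
x3 = s^2 - 2 x1 mod 53 = 40^2 - 2*39 = 38
y3 = s (x1 - x3) - y1 mod 53 = 40 * (39 - 38) - 17 = 23

2P = (38, 23)


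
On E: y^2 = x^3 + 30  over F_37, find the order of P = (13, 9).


Compute successive multiples of P until we hit O:
  1P = (13, 9)
  2P = (14, 6)
  3P = (19, 9)
  4P = (5, 28)
  5P = (31, 6)
  6P = (29, 6)
  7P = (29, 31)
  8P = (31, 31)
  ... (continuing to 13P)
  13P = O

ord(P) = 13


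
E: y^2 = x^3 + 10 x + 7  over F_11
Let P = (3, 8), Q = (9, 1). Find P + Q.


P != Q, so use the chord formula.
s = (y2 - y1) / (x2 - x1) = (4) / (6) mod 11 = 8
x3 = s^2 - x1 - x2 mod 11 = 8^2 - 3 - 9 = 8
y3 = s (x1 - x3) - y1 mod 11 = 8 * (3 - 8) - 8 = 7

P + Q = (8, 7)


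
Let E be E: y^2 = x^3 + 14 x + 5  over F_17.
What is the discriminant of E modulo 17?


4 a^3 + 27 b^2 = 4*14^3 + 27*5^2 = 10976 + 675 = 11651
Delta = -16 * (11651) = -186416
Delta mod 17 = 6

Delta = 6 (mod 17)


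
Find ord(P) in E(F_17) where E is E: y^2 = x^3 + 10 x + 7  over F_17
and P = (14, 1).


Compute successive multiples of P until we hit O:
  1P = (14, 1)
  2P = (4, 14)
  3P = (8, 15)
  4P = (8, 2)
  5P = (4, 3)
  6P = (14, 16)
  7P = O

ord(P) = 7


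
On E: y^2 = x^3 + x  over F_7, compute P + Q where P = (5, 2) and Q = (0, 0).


P != Q, so use the chord formula.
s = (y2 - y1) / (x2 - x1) = (5) / (2) mod 7 = 6
x3 = s^2 - x1 - x2 mod 7 = 6^2 - 5 - 0 = 3
y3 = s (x1 - x3) - y1 mod 7 = 6 * (5 - 3) - 2 = 3

P + Q = (3, 3)


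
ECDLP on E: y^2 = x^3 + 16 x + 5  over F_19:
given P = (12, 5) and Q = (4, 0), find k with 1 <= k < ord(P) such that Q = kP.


Enumerate multiples of P until we hit Q = (4, 0):
  1P = (12, 5)
  2P = (4, 0)
Match found at i = 2.

k = 2


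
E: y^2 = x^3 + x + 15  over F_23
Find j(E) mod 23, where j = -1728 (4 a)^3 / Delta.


Delta = -16(4 a^3 + 27 b^2) mod 23 = 3
-1728 * (4 a)^3 = -1728 * (4*1)^3 mod 23 = 15
j = 15 * 3^(-1) mod 23 = 5

j = 5 (mod 23)


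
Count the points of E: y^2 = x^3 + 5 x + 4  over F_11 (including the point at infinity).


For each x in F_11, count y with y^2 = x^3 + 5 x + 4 mod 11:
  x = 0: RHS = 4, y in [2, 9]  -> 2 point(s)
  x = 2: RHS = 0, y in [0]  -> 1 point(s)
  x = 4: RHS = 0, y in [0]  -> 1 point(s)
  x = 5: RHS = 0, y in [0]  -> 1 point(s)
  x = 10: RHS = 9, y in [3, 8]  -> 2 point(s)
Affine points: 7. Add the point at infinity: total = 8.

#E(F_11) = 8


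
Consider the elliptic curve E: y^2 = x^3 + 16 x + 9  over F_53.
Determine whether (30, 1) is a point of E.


Check whether y^2 = x^3 + 16 x + 9 (mod 53) for (x, y) = (30, 1).
LHS: y^2 = 1^2 mod 53 = 1
RHS: x^3 + 16 x + 9 = 30^3 + 16*30 + 9 mod 53 = 35
LHS != RHS

No, not on the curve


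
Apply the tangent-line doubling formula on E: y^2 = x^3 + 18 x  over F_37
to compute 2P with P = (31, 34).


Doubling: s = (3 x1^2 + a) / (2 y1)
s = (3*31^2 + 18) / (2*34) mod 37 = 16
x3 = s^2 - 2 x1 mod 37 = 16^2 - 2*31 = 9
y3 = s (x1 - x3) - y1 mod 37 = 16 * (31 - 9) - 34 = 22

2P = (9, 22)


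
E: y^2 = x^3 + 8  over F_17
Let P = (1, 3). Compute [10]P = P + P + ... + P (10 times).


k = 10 = 1010_2 (binary, LSB first: 0101)
Double-and-add from P = (1, 3):
  bit 0 = 0: acc unchanged = O
  bit 1 = 1: acc = O + (11, 9) = (11, 9)
  bit 2 = 0: acc unchanged = (11, 9)
  bit 3 = 1: acc = (11, 9) + (2, 4) = (2, 13)

10P = (2, 13)


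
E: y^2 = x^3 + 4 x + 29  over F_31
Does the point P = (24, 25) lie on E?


Check whether y^2 = x^3 + 4 x + 29 (mod 31) for (x, y) = (24, 25).
LHS: y^2 = 25^2 mod 31 = 5
RHS: x^3 + 4 x + 29 = 24^3 + 4*24 + 29 mod 31 = 30
LHS != RHS

No, not on the curve


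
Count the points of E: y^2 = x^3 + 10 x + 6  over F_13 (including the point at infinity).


For each x in F_13, count y with y^2 = x^3 + 10 x + 6 mod 13:
  x = 1: RHS = 4, y in [2, 11]  -> 2 point(s)
  x = 5: RHS = 12, y in [5, 8]  -> 2 point(s)
  x = 6: RHS = 9, y in [3, 10]  -> 2 point(s)
  x = 7: RHS = 3, y in [4, 9]  -> 2 point(s)
  x = 8: RHS = 0, y in [0]  -> 1 point(s)
  x = 10: RHS = 1, y in [1, 12]  -> 2 point(s)
  x = 11: RHS = 4, y in [2, 11]  -> 2 point(s)
Affine points: 13. Add the point at infinity: total = 14.

#E(F_13) = 14


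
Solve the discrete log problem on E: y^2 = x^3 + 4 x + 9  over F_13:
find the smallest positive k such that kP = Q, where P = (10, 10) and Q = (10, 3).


Enumerate multiples of P until we hit Q = (10, 3):
  1P = (10, 10)
  2P = (2, 5)
  3P = (2, 8)
  4P = (10, 3)
Match found at i = 4.

k = 4


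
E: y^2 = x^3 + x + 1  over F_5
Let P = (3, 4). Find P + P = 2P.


Doubling: s = (3 x1^2 + a) / (2 y1)
s = (3*3^2 + 1) / (2*4) mod 5 = 1
x3 = s^2 - 2 x1 mod 5 = 1^2 - 2*3 = 0
y3 = s (x1 - x3) - y1 mod 5 = 1 * (3 - 0) - 4 = 4

2P = (0, 4)


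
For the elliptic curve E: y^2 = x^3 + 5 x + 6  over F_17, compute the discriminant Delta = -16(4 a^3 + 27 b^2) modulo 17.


4 a^3 + 27 b^2 = 4*5^3 + 27*6^2 = 500 + 972 = 1472
Delta = -16 * (1472) = -23552
Delta mod 17 = 10

Delta = 10 (mod 17)


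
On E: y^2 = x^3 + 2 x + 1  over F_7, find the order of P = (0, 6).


Compute successive multiples of P until we hit O:
  1P = (0, 6)
  2P = (1, 2)
  3P = (1, 5)
  4P = (0, 1)
  5P = O

ord(P) = 5


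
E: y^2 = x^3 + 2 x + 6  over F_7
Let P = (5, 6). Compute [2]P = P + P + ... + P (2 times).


k = 2 = 10_2 (binary, LSB first: 01)
Double-and-add from P = (5, 6):
  bit 0 = 0: acc unchanged = O
  bit 1 = 1: acc = O + (4, 1) = (4, 1)

2P = (4, 1)


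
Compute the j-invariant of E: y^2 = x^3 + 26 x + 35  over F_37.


Delta = -16(4 a^3 + 27 b^2) mod 37 = 21
-1728 * (4 a)^3 = -1728 * (4*26)^3 mod 37 = 1
j = 1 * 21^(-1) mod 37 = 30

j = 30 (mod 37)


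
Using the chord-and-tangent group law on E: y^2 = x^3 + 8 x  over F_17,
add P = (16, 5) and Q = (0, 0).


P != Q, so use the chord formula.
s = (y2 - y1) / (x2 - x1) = (12) / (1) mod 17 = 12
x3 = s^2 - x1 - x2 mod 17 = 12^2 - 16 - 0 = 9
y3 = s (x1 - x3) - y1 mod 17 = 12 * (16 - 9) - 5 = 11

P + Q = (9, 11)


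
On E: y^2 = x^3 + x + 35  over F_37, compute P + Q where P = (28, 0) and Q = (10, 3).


P != Q, so use the chord formula.
s = (y2 - y1) / (x2 - x1) = (3) / (19) mod 37 = 6
x3 = s^2 - x1 - x2 mod 37 = 6^2 - 28 - 10 = 35
y3 = s (x1 - x3) - y1 mod 37 = 6 * (28 - 35) - 0 = 32

P + Q = (35, 32)


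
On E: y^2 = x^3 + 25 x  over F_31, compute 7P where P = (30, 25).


k = 7 = 111_2 (binary, LSB first: 111)
Double-and-add from P = (30, 25):
  bit 0 = 1: acc = O + (30, 25) = (30, 25)
  bit 1 = 1: acc = (30, 25) + (4, 28) = (11, 5)
  bit 2 = 1: acc = (11, 5) + (10, 14) = (29, 2)

7P = (29, 2)


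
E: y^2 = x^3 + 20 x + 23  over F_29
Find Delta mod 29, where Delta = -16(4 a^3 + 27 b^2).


4 a^3 + 27 b^2 = 4*20^3 + 27*23^2 = 32000 + 14283 = 46283
Delta = -16 * (46283) = -740528
Delta mod 29 = 16

Delta = 16 (mod 29)


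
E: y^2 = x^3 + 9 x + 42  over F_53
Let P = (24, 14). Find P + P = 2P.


Doubling: s = (3 x1^2 + a) / (2 y1)
s = (3*24^2 + 9) / (2*14) mod 53 = 45
x3 = s^2 - 2 x1 mod 53 = 45^2 - 2*24 = 16
y3 = s (x1 - x3) - y1 mod 53 = 45 * (24 - 16) - 14 = 28

2P = (16, 28)


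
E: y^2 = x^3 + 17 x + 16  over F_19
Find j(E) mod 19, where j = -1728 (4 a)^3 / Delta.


Delta = -16(4 a^3 + 27 b^2) mod 19 = 6
-1728 * (4 a)^3 = -1728 * (4*17)^3 mod 19 = 1
j = 1 * 6^(-1) mod 19 = 16

j = 16 (mod 19)


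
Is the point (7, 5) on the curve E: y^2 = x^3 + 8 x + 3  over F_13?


Check whether y^2 = x^3 + 8 x + 3 (mod 13) for (x, y) = (7, 5).
LHS: y^2 = 5^2 mod 13 = 12
RHS: x^3 + 8 x + 3 = 7^3 + 8*7 + 3 mod 13 = 12
LHS = RHS

Yes, on the curve


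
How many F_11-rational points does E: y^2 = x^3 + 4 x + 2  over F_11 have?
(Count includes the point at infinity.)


For each x in F_11, count y with y^2 = x^3 + 4 x + 2 mod 11:
  x = 4: RHS = 5, y in [4, 7]  -> 2 point(s)
  x = 5: RHS = 4, y in [2, 9]  -> 2 point(s)
  x = 6: RHS = 0, y in [0]  -> 1 point(s)
Affine points: 5. Add the point at infinity: total = 6.

#E(F_11) = 6


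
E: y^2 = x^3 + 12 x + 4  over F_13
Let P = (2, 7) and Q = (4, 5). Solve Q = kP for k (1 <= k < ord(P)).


Enumerate multiples of P until we hit Q = (4, 5):
  1P = (2, 7)
  2P = (0, 2)
  3P = (1, 2)
  4P = (9, 10)
  5P = (12, 11)
  6P = (8, 1)
  7P = (4, 8)
  8P = (4, 5)
Match found at i = 8.

k = 8


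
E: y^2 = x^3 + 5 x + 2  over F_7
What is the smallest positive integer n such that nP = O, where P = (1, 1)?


Compute successive multiples of P until we hit O:
  1P = (1, 1)
  2P = (0, 3)
  3P = (3, 3)
  4P = (4, 3)
  5P = (4, 4)
  6P = (3, 4)
  7P = (0, 4)
  8P = (1, 6)
  ... (continuing to 9P)
  9P = O

ord(P) = 9


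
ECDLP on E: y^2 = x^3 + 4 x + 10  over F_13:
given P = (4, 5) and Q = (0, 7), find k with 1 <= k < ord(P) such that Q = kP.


Enumerate multiples of P until we hit Q = (0, 7):
  1P = (4, 5)
  2P = (5, 8)
  3P = (0, 7)
Match found at i = 3.

k = 3


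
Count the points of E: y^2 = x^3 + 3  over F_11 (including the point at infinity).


For each x in F_11, count y with y^2 = x^3 + 0 x + 3 mod 11:
  x = 0: RHS = 3, y in [5, 6]  -> 2 point(s)
  x = 1: RHS = 4, y in [2, 9]  -> 2 point(s)
  x = 2: RHS = 0, y in [0]  -> 1 point(s)
  x = 4: RHS = 1, y in [1, 10]  -> 2 point(s)
  x = 7: RHS = 5, y in [4, 7]  -> 2 point(s)
  x = 8: RHS = 9, y in [3, 8]  -> 2 point(s)
Affine points: 11. Add the point at infinity: total = 12.

#E(F_11) = 12


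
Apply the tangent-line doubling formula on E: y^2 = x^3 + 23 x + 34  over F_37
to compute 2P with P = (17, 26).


Doubling: s = (3 x1^2 + a) / (2 y1)
s = (3*17^2 + 23) / (2*26) mod 37 = 10
x3 = s^2 - 2 x1 mod 37 = 10^2 - 2*17 = 29
y3 = s (x1 - x3) - y1 mod 37 = 10 * (17 - 29) - 26 = 2

2P = (29, 2)


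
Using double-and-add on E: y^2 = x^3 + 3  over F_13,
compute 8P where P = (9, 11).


k = 8 = 1000_2 (binary, LSB first: 0001)
Double-and-add from P = (9, 11):
  bit 0 = 0: acc unchanged = O
  bit 1 = 0: acc unchanged = O
  bit 2 = 0: acc unchanged = O
  bit 3 = 1: acc = O + (9, 2) = (9, 2)

8P = (9, 2)


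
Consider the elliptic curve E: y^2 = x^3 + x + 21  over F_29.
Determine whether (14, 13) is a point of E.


Check whether y^2 = x^3 + 1 x + 21 (mod 29) for (x, y) = (14, 13).
LHS: y^2 = 13^2 mod 29 = 24
RHS: x^3 + 1 x + 21 = 14^3 + 1*14 + 21 mod 29 = 24
LHS = RHS

Yes, on the curve


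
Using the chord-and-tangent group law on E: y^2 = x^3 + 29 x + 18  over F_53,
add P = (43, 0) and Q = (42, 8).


P != Q, so use the chord formula.
s = (y2 - y1) / (x2 - x1) = (8) / (52) mod 53 = 45
x3 = s^2 - x1 - x2 mod 53 = 45^2 - 43 - 42 = 32
y3 = s (x1 - x3) - y1 mod 53 = 45 * (43 - 32) - 0 = 18

P + Q = (32, 18)


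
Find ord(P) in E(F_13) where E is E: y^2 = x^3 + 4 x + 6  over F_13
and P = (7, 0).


Compute successive multiples of P until we hit O:
  1P = (7, 0)
  2P = O

ord(P) = 2


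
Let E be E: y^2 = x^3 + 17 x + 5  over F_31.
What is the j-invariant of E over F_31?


Delta = -16(4 a^3 + 27 b^2) mod 31 = 20
-1728 * (4 a)^3 = -1728 * (4*17)^3 mod 31 = 23
j = 23 * 20^(-1) mod 31 = 12

j = 12 (mod 31)


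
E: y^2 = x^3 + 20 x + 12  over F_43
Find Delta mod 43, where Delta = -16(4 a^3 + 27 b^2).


4 a^3 + 27 b^2 = 4*20^3 + 27*12^2 = 32000 + 3888 = 35888
Delta = -16 * (35888) = -574208
Delta mod 43 = 14

Delta = 14 (mod 43)


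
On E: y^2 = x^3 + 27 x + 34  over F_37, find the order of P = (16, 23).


Compute successive multiples of P until we hit O:
  1P = (16, 23)
  2P = (9, 28)
  3P = (11, 21)
  4P = (22, 19)
  5P = (20, 29)
  6P = (31, 10)
  7P = (34, 0)
  8P = (31, 27)
  ... (continuing to 14P)
  14P = O

ord(P) = 14


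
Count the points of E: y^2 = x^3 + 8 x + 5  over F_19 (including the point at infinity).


For each x in F_19, count y with y^2 = x^3 + 8 x + 5 mod 19:
  x = 0: RHS = 5, y in [9, 10]  -> 2 point(s)
  x = 4: RHS = 6, y in [5, 14]  -> 2 point(s)
  x = 7: RHS = 5, y in [9, 10]  -> 2 point(s)
  x = 8: RHS = 11, y in [7, 12]  -> 2 point(s)
  x = 12: RHS = 5, y in [9, 10]  -> 2 point(s)
  x = 13: RHS = 7, y in [8, 11]  -> 2 point(s)
  x = 14: RHS = 11, y in [7, 12]  -> 2 point(s)
  x = 15: RHS = 4, y in [2, 17]  -> 2 point(s)
  x = 16: RHS = 11, y in [7, 12]  -> 2 point(s)
  x = 17: RHS = 0, y in [0]  -> 1 point(s)
Affine points: 19. Add the point at infinity: total = 20.

#E(F_19) = 20


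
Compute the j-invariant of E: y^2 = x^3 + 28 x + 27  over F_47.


Delta = -16(4 a^3 + 27 b^2) mod 47 = 15
-1728 * (4 a)^3 = -1728 * (4*28)^3 mod 47 = 44
j = 44 * 15^(-1) mod 47 = 28

j = 28 (mod 47)


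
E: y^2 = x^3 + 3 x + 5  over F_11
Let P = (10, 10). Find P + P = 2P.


Doubling: s = (3 x1^2 + a) / (2 y1)
s = (3*10^2 + 3) / (2*10) mod 11 = 8
x3 = s^2 - 2 x1 mod 11 = 8^2 - 2*10 = 0
y3 = s (x1 - x3) - y1 mod 11 = 8 * (10 - 0) - 10 = 4

2P = (0, 4)
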